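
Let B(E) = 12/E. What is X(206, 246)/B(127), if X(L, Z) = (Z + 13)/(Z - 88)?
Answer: 32893/1896 ≈ 17.349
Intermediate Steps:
X(L, Z) = (13 + Z)/(-88 + Z)
X(206, 246)/B(127) = ((13 + 246)/(-88 + 246))/((12/127)) = (259/158)/((12*(1/127))) = ((1/158)*259)/(12/127) = (259/158)*(127/12) = 32893/1896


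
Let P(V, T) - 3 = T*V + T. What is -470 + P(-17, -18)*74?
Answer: 21064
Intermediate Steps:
P(V, T) = 3 + T + T*V (P(V, T) = 3 + (T*V + T) = 3 + (T + T*V) = 3 + T + T*V)
-470 + P(-17, -18)*74 = -470 + (3 - 18 - 18*(-17))*74 = -470 + (3 - 18 + 306)*74 = -470 + 291*74 = -470 + 21534 = 21064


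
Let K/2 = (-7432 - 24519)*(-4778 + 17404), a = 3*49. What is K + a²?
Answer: -806805043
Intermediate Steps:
a = 147
K = -806826652 (K = 2*((-7432 - 24519)*(-4778 + 17404)) = 2*(-31951*12626) = 2*(-403413326) = -806826652)
K + a² = -806826652 + 147² = -806826652 + 21609 = -806805043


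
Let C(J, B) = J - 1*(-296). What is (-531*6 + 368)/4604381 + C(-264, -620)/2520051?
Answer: -6954163526/11603274943431 ≈ -0.00059933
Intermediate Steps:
C(J, B) = 296 + J (C(J, B) = J + 296 = 296 + J)
(-531*6 + 368)/4604381 + C(-264, -620)/2520051 = (-531*6 + 368)/4604381 + (296 - 264)/2520051 = (-3186 + 368)*(1/4604381) + 32*(1/2520051) = -2818*1/4604381 + 32/2520051 = -2818/4604381 + 32/2520051 = -6954163526/11603274943431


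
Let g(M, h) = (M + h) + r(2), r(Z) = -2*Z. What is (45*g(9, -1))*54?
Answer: 9720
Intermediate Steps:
g(M, h) = -4 + M + h (g(M, h) = (M + h) - 2*2 = (M + h) - 4 = -4 + M + h)
(45*g(9, -1))*54 = (45*(-4 + 9 - 1))*54 = (45*4)*54 = 180*54 = 9720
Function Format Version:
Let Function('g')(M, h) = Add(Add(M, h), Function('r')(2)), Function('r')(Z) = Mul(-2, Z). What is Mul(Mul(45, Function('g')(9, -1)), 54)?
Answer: 9720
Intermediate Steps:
Function('g')(M, h) = Add(-4, M, h) (Function('g')(M, h) = Add(Add(M, h), Mul(-2, 2)) = Add(Add(M, h), -4) = Add(-4, M, h))
Mul(Mul(45, Function('g')(9, -1)), 54) = Mul(Mul(45, Add(-4, 9, -1)), 54) = Mul(Mul(45, 4), 54) = Mul(180, 54) = 9720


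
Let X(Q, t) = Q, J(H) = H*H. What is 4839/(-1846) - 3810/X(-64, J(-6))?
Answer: 1680891/29536 ≈ 56.910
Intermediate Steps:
J(H) = H**2
4839/(-1846) - 3810/X(-64, J(-6)) = 4839/(-1846) - 3810/(-64) = 4839*(-1/1846) - 3810*(-1/64) = -4839/1846 + 1905/32 = 1680891/29536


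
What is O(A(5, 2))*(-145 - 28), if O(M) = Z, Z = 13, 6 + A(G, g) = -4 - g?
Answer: -2249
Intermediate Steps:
A(G, g) = -10 - g (A(G, g) = -6 + (-4 - g) = -10 - g)
O(M) = 13
O(A(5, 2))*(-145 - 28) = 13*(-145 - 28) = 13*(-173) = -2249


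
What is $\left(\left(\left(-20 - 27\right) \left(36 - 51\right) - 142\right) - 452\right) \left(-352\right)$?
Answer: $-39072$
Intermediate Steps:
$\left(\left(\left(-20 - 27\right) \left(36 - 51\right) - 142\right) - 452\right) \left(-352\right) = \left(\left(\left(-47\right) \left(-15\right) - 142\right) - 452\right) \left(-352\right) = \left(\left(705 - 142\right) - 452\right) \left(-352\right) = \left(563 - 452\right) \left(-352\right) = 111 \left(-352\right) = -39072$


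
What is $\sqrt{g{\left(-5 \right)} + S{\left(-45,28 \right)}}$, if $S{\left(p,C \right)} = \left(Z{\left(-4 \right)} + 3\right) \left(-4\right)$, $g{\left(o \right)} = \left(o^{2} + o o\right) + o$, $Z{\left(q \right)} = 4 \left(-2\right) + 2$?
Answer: $\sqrt{57} \approx 7.5498$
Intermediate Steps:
$Z{\left(q \right)} = -6$ ($Z{\left(q \right)} = -8 + 2 = -6$)
$g{\left(o \right)} = o + 2 o^{2}$ ($g{\left(o \right)} = \left(o^{2} + o^{2}\right) + o = 2 o^{2} + o = o + 2 o^{2}$)
$S{\left(p,C \right)} = 12$ ($S{\left(p,C \right)} = \left(-6 + 3\right) \left(-4\right) = \left(-3\right) \left(-4\right) = 12$)
$\sqrt{g{\left(-5 \right)} + S{\left(-45,28 \right)}} = \sqrt{- 5 \left(1 + 2 \left(-5\right)\right) + 12} = \sqrt{- 5 \left(1 - 10\right) + 12} = \sqrt{\left(-5\right) \left(-9\right) + 12} = \sqrt{45 + 12} = \sqrt{57}$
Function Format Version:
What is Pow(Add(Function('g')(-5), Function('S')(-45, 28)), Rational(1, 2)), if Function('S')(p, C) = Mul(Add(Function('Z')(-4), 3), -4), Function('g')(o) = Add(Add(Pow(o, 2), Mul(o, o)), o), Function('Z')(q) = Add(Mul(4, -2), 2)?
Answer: Pow(57, Rational(1, 2)) ≈ 7.5498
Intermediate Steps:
Function('Z')(q) = -6 (Function('Z')(q) = Add(-8, 2) = -6)
Function('g')(o) = Add(o, Mul(2, Pow(o, 2))) (Function('g')(o) = Add(Add(Pow(o, 2), Pow(o, 2)), o) = Add(Mul(2, Pow(o, 2)), o) = Add(o, Mul(2, Pow(o, 2))))
Function('S')(p, C) = 12 (Function('S')(p, C) = Mul(Add(-6, 3), -4) = Mul(-3, -4) = 12)
Pow(Add(Function('g')(-5), Function('S')(-45, 28)), Rational(1, 2)) = Pow(Add(Mul(-5, Add(1, Mul(2, -5))), 12), Rational(1, 2)) = Pow(Add(Mul(-5, Add(1, -10)), 12), Rational(1, 2)) = Pow(Add(Mul(-5, -9), 12), Rational(1, 2)) = Pow(Add(45, 12), Rational(1, 2)) = Pow(57, Rational(1, 2))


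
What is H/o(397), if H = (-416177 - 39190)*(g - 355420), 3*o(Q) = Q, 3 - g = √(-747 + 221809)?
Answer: 485535519117/397 + 1366101*√221062/397 ≈ 1.2246e+9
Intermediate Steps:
g = 3 - √221062 (g = 3 - √(-747 + 221809) = 3 - √221062 ≈ -467.17)
o(Q) = Q/3
H = 161845173039 + 455367*√221062 (H = (-416177 - 39190)*((3 - √221062) - 355420) = -455367*(-355417 - √221062) = 161845173039 + 455367*√221062 ≈ 1.6206e+11)
H/o(397) = (161845173039 + 455367*√221062)/(((⅓)*397)) = (161845173039 + 455367*√221062)/(397/3) = (161845173039 + 455367*√221062)*(3/397) = 485535519117/397 + 1366101*√221062/397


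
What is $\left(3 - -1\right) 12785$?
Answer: $51140$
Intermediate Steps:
$\left(3 - -1\right) 12785 = \left(3 + 1\right) 12785 = 4 \cdot 12785 = 51140$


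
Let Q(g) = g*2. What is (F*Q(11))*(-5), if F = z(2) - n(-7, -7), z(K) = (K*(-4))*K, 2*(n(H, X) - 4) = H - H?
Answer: 2200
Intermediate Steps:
n(H, X) = 4 (n(H, X) = 4 + (H - H)/2 = 4 + (1/2)*0 = 4 + 0 = 4)
Q(g) = 2*g
z(K) = -4*K**2 (z(K) = (-4*K)*K = -4*K**2)
F = -20 (F = -4*2**2 - 1*4 = -4*4 - 4 = -16 - 4 = -20)
(F*Q(11))*(-5) = -40*11*(-5) = -20*22*(-5) = -440*(-5) = 2200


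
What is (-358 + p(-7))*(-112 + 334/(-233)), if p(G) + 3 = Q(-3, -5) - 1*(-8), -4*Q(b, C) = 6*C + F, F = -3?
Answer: 18223485/466 ≈ 39106.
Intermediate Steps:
Q(b, C) = ¾ - 3*C/2 (Q(b, C) = -(6*C - 3)/4 = -(-3 + 6*C)/4 = ¾ - 3*C/2)
p(G) = 53/4 (p(G) = -3 + ((¾ - 3/2*(-5)) - 1*(-8)) = -3 + ((¾ + 15/2) + 8) = -3 + (33/4 + 8) = -3 + 65/4 = 53/4)
(-358 + p(-7))*(-112 + 334/(-233)) = (-358 + 53/4)*(-112 + 334/(-233)) = -1379*(-112 + 334*(-1/233))/4 = -1379*(-112 - 334/233)/4 = -1379/4*(-26430/233) = 18223485/466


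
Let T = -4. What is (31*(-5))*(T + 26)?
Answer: -3410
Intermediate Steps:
(31*(-5))*(T + 26) = (31*(-5))*(-4 + 26) = -155*22 = -3410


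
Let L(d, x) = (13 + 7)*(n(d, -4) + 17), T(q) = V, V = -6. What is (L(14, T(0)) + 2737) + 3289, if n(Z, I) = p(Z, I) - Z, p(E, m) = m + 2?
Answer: 6046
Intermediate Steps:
p(E, m) = 2 + m
n(Z, I) = 2 + I - Z (n(Z, I) = (2 + I) - Z = 2 + I - Z)
T(q) = -6
L(d, x) = 300 - 20*d (L(d, x) = (13 + 7)*((2 - 4 - d) + 17) = 20*((-2 - d) + 17) = 20*(15 - d) = 300 - 20*d)
(L(14, T(0)) + 2737) + 3289 = ((300 - 20*14) + 2737) + 3289 = ((300 - 280) + 2737) + 3289 = (20 + 2737) + 3289 = 2757 + 3289 = 6046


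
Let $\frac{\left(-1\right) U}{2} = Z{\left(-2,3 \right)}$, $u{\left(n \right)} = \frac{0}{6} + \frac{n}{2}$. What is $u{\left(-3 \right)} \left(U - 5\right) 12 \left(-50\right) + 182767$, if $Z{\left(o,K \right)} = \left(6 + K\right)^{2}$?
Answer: $32467$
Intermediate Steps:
$u{\left(n \right)} = \frac{n}{2}$ ($u{\left(n \right)} = 0 \cdot \frac{1}{6} + n \frac{1}{2} = 0 + \frac{n}{2} = \frac{n}{2}$)
$U = -162$ ($U = - 2 \left(6 + 3\right)^{2} = - 2 \cdot 9^{2} = \left(-2\right) 81 = -162$)
$u{\left(-3 \right)} \left(U - 5\right) 12 \left(-50\right) + 182767 = \frac{1}{2} \left(-3\right) \left(-162 - 5\right) 12 \left(-50\right) + 182767 = \left(- \frac{3}{2}\right) \left(-167\right) 12 \left(-50\right) + 182767 = \frac{501}{2} \cdot 12 \left(-50\right) + 182767 = 3006 \left(-50\right) + 182767 = -150300 + 182767 = 32467$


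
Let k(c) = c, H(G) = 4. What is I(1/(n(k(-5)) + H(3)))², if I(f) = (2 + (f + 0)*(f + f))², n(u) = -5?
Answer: 256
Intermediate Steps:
I(f) = (2 + 2*f²)² (I(f) = (2 + f*(2*f))² = (2 + 2*f²)²)
I(1/(n(k(-5)) + H(3)))² = (4*(1 + (1/(-5 + 4))²)²)² = (4*(1 + (1/(-1))²)²)² = (4*(1 + (-1)²)²)² = (4*(1 + 1)²)² = (4*2²)² = (4*4)² = 16² = 256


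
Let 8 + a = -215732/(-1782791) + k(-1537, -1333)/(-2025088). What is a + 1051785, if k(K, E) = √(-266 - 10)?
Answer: 1875098785339/1782791 - I*√69/1012544 ≈ 1.0518e+6 - 8.2037e-6*I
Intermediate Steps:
k(K, E) = 2*I*√69 (k(K, E) = √(-276) = 2*I*√69)
a = -14046596/1782791 - I*√69/1012544 (a = -8 + (-215732/(-1782791) + (2*I*√69)/(-2025088)) = -8 + (-215732*(-1/1782791) + (2*I*√69)*(-1/2025088)) = -8 + (215732/1782791 - I*√69/1012544) = -14046596/1782791 - I*√69/1012544 ≈ -7.879 - 8.2037e-6*I)
a + 1051785 = (-14046596/1782791 - I*√69/1012544) + 1051785 = 1875098785339/1782791 - I*√69/1012544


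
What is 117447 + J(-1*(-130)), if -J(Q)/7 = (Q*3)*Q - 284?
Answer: -235465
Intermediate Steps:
J(Q) = 1988 - 21*Q² (J(Q) = -7*((Q*3)*Q - 284) = -7*((3*Q)*Q - 284) = -7*(3*Q² - 284) = -7*(-284 + 3*Q²) = 1988 - 21*Q²)
117447 + J(-1*(-130)) = 117447 + (1988 - 21*(-1*(-130))²) = 117447 + (1988 - 21*130²) = 117447 + (1988 - 21*16900) = 117447 + (1988 - 354900) = 117447 - 352912 = -235465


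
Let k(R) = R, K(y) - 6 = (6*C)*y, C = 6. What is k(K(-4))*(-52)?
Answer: 7176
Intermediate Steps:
K(y) = 6 + 36*y (K(y) = 6 + (6*6)*y = 6 + 36*y)
k(K(-4))*(-52) = (6 + 36*(-4))*(-52) = (6 - 144)*(-52) = -138*(-52) = 7176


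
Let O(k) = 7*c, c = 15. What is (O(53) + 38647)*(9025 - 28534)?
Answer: -756012768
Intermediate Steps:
O(k) = 105 (O(k) = 7*15 = 105)
(O(53) + 38647)*(9025 - 28534) = (105 + 38647)*(9025 - 28534) = 38752*(-19509) = -756012768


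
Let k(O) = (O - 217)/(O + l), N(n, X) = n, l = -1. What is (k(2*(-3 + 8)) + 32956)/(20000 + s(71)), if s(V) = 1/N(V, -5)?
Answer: 2338243/1420001 ≈ 1.6466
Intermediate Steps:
k(O) = (-217 + O)/(-1 + O) (k(O) = (O - 217)/(O - 1) = (-217 + O)/(-1 + O))
s(V) = 1/V
(k(2*(-3 + 8)) + 32956)/(20000 + s(71)) = ((-217 + 2*(-3 + 8))/(-1 + 2*(-3 + 8)) + 32956)/(20000 + 1/71) = ((-217 + 2*5)/(-1 + 2*5) + 32956)/(20000 + 1/71) = ((-217 + 10)/(-1 + 10) + 32956)/(1420001/71) = (-207/9 + 32956)*(71/1420001) = ((⅑)*(-207) + 32956)*(71/1420001) = (-23 + 32956)*(71/1420001) = 32933*(71/1420001) = 2338243/1420001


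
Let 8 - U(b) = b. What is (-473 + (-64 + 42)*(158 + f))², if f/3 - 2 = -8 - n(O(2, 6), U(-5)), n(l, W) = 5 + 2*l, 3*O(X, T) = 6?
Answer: 8755681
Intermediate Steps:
O(X, T) = 2 (O(X, T) = (⅓)*6 = 2)
U(b) = 8 - b
f = -45 (f = 6 + 3*(-8 - (5 + 2*2)) = 6 + 3*(-8 - (5 + 4)) = 6 + 3*(-8 - 1*9) = 6 + 3*(-8 - 9) = 6 + 3*(-17) = 6 - 51 = -45)
(-473 + (-64 + 42)*(158 + f))² = (-473 + (-64 + 42)*(158 - 45))² = (-473 - 22*113)² = (-473 - 2486)² = (-2959)² = 8755681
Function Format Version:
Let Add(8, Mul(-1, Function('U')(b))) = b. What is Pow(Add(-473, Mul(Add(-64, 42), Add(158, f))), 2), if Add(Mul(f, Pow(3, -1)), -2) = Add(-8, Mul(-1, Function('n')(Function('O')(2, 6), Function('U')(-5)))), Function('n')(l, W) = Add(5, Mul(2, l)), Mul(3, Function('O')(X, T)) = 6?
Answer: 8755681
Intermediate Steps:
Function('O')(X, T) = 2 (Function('O')(X, T) = Mul(Rational(1, 3), 6) = 2)
Function('U')(b) = Add(8, Mul(-1, b))
f = -45 (f = Add(6, Mul(3, Add(-8, Mul(-1, Add(5, Mul(2, 2)))))) = Add(6, Mul(3, Add(-8, Mul(-1, Add(5, 4))))) = Add(6, Mul(3, Add(-8, Mul(-1, 9)))) = Add(6, Mul(3, Add(-8, -9))) = Add(6, Mul(3, -17)) = Add(6, -51) = -45)
Pow(Add(-473, Mul(Add(-64, 42), Add(158, f))), 2) = Pow(Add(-473, Mul(Add(-64, 42), Add(158, -45))), 2) = Pow(Add(-473, Mul(-22, 113)), 2) = Pow(Add(-473, -2486), 2) = Pow(-2959, 2) = 8755681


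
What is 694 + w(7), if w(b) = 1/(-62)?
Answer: 43027/62 ≈ 693.98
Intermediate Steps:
w(b) = -1/62
694 + w(7) = 694 - 1/62 = 43027/62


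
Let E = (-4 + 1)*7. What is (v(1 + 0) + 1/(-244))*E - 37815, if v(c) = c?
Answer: -9231963/244 ≈ -37836.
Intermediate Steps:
E = -21 (E = -3*7 = -21)
(v(1 + 0) + 1/(-244))*E - 37815 = ((1 + 0) + 1/(-244))*(-21) - 37815 = (1 - 1/244)*(-21) - 37815 = (243/244)*(-21) - 37815 = -5103/244 - 37815 = -9231963/244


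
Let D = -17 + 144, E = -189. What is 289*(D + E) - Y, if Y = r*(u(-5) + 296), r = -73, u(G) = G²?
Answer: 5515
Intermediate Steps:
D = 127
Y = -23433 (Y = -73*((-5)² + 296) = -73*(25 + 296) = -73*321 = -23433)
289*(D + E) - Y = 289*(127 - 189) - 1*(-23433) = 289*(-62) + 23433 = -17918 + 23433 = 5515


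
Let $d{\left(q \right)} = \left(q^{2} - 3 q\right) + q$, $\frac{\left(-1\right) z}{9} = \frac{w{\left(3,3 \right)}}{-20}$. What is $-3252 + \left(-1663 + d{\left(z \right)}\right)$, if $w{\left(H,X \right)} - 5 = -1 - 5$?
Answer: $- \frac{1965559}{400} \approx -4913.9$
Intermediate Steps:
$w{\left(H,X \right)} = -1$ ($w{\left(H,X \right)} = 5 - 6 = -1$)
$z = - \frac{9}{20}$ ($z = - 9 \left(- \frac{1}{-20}\right) = - 9 \left(\left(-1\right) \left(- \frac{1}{20}\right)\right) = \left(-9\right) \frac{1}{20} = - \frac{9}{20} \approx -0.45$)
$d{\left(q \right)} = q^{2} - 2 q$
$-3252 + \left(-1663 + d{\left(z \right)}\right) = -3252 - \left(1663 + \frac{9 \left(-2 - \frac{9}{20}\right)}{20}\right) = -3252 - \frac{664759}{400} = - \frac{1965559}{400}$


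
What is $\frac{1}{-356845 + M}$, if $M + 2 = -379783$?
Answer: $- \frac{1}{736630} \approx -1.3575 \cdot 10^{-6}$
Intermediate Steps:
$M = -379785$ ($M = -2 - 379783 = -379785$)
$\frac{1}{-356845 + M} = \frac{1}{-356845 - 379785} = \frac{1}{-736630} = - \frac{1}{736630}$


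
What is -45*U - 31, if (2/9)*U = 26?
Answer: -5296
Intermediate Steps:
U = 117 (U = (9/2)*26 = 117)
-45*U - 31 = -45*117 - 31 = -5265 - 31 = -5296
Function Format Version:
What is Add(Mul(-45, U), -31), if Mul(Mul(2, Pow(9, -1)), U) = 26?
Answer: -5296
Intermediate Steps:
U = 117 (U = Mul(Rational(9, 2), 26) = 117)
Add(Mul(-45, U), -31) = Add(Mul(-45, 117), -31) = Add(-5265, -31) = -5296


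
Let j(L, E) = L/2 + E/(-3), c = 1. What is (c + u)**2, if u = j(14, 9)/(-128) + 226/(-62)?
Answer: 7049025/984064 ≈ 7.1632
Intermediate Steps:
j(L, E) = L/2 - E/3 (j(L, E) = L*(1/2) + E*(-1/3) = L/2 - E/3)
u = -3647/992 (u = ((1/2)*14 - 1/3*9)/(-128) + 226/(-62) = (7 - 3)*(-1/128) + 226*(-1/62) = 4*(-1/128) - 113/31 = -1/32 - 113/31 = -3647/992 ≈ -3.6764)
(c + u)**2 = (1 - 3647/992)**2 = (-2655/992)**2 = 7049025/984064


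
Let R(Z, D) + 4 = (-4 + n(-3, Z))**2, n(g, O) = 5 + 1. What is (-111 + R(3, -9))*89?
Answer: -9879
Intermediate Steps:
n(g, O) = 6
R(Z, D) = 0 (R(Z, D) = -4 + (-4 + 6)**2 = -4 + 2**2 = -4 + 4 = 0)
(-111 + R(3, -9))*89 = (-111 + 0)*89 = -111*89 = -9879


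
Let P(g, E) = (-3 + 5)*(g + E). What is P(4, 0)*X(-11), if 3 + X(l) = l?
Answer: -112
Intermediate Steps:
X(l) = -3 + l
P(g, E) = 2*E + 2*g (P(g, E) = 2*(E + g) = 2*E + 2*g)
P(4, 0)*X(-11) = (2*0 + 2*4)*(-3 - 11) = (0 + 8)*(-14) = 8*(-14) = -112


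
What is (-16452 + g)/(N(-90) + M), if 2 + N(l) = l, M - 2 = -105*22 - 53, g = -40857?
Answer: 57309/2453 ≈ 23.363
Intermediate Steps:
M = -2361 (M = 2 + (-105*22 - 53) = 2 + (-2310 - 53) = 2 - 2363 = -2361)
N(l) = -2 + l
(-16452 + g)/(N(-90) + M) = (-16452 - 40857)/((-2 - 90) - 2361) = -57309/(-92 - 2361) = -57309/(-2453) = -57309*(-1/2453) = 57309/2453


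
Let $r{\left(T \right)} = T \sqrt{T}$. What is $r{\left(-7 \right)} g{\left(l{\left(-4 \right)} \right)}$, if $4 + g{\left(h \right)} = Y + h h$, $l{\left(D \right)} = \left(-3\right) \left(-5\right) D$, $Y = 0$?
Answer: $- 25172 i \sqrt{7} \approx - 66599.0 i$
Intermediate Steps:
$r{\left(T \right)} = T^{\frac{3}{2}}$
$l{\left(D \right)} = 15 D$
$g{\left(h \right)} = -4 + h^{2}$ ($g{\left(h \right)} = -4 + \left(0 + h h\right) = -4 + \left(0 + h^{2}\right) = -4 + h^{2}$)
$r{\left(-7 \right)} g{\left(l{\left(-4 \right)} \right)} = \left(-7\right)^{\frac{3}{2}} \left(-4 + \left(15 \left(-4\right)\right)^{2}\right) = - 7 i \sqrt{7} \left(-4 + \left(-60\right)^{2}\right) = - 7 i \sqrt{7} \left(-4 + 3600\right) = - 7 i \sqrt{7} \cdot 3596 = - 25172 i \sqrt{7}$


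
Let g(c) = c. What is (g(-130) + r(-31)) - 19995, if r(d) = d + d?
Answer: -20187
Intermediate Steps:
r(d) = 2*d
(g(-130) + r(-31)) - 19995 = (-130 + 2*(-31)) - 19995 = (-130 - 62) - 19995 = -192 - 19995 = -20187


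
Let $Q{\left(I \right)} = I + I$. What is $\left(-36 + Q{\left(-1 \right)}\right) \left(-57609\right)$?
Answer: $2189142$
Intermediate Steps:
$Q{\left(I \right)} = 2 I$
$\left(-36 + Q{\left(-1 \right)}\right) \left(-57609\right) = \left(-36 + 2 \left(-1\right)\right) \left(-57609\right) = \left(-36 - 2\right) \left(-57609\right) = \left(-38\right) \left(-57609\right) = 2189142$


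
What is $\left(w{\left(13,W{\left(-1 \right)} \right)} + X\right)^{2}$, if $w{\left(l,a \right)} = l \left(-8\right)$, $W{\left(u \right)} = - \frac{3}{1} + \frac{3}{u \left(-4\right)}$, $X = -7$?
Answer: $12321$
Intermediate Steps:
$W{\left(u \right)} = -3 - \frac{3}{4 u}$ ($W{\left(u \right)} = \left(-3\right) 1 + \frac{3}{\left(-4\right) u} = -3 + 3 \left(- \frac{1}{4 u}\right) = -3 - \frac{3}{4 u}$)
$w{\left(l,a \right)} = - 8 l$
$\left(w{\left(13,W{\left(-1 \right)} \right)} + X\right)^{2} = \left(\left(-8\right) 13 - 7\right)^{2} = \left(-104 - 7\right)^{2} = \left(-111\right)^{2} = 12321$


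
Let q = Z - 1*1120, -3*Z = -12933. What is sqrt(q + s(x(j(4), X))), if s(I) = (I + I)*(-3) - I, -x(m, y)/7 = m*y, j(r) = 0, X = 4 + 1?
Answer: sqrt(3191) ≈ 56.489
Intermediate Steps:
Z = 4311 (Z = -1/3*(-12933) = 4311)
X = 5
x(m, y) = -7*m*y
s(I) = -7*I (s(I) = (2*I)*(-3) - I = -6*I - I = -7*I)
q = 3191 (q = 4311 - 1*1120 = 4311 - 1120 = 3191)
sqrt(q + s(x(j(4), X))) = sqrt(3191 - (-49)*0*5) = sqrt(3191 - 7*0) = sqrt(3191 + 0) = sqrt(3191)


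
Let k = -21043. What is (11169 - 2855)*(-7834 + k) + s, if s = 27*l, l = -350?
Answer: -240092828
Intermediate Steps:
s = -9450 (s = 27*(-350) = -9450)
(11169 - 2855)*(-7834 + k) + s = (11169 - 2855)*(-7834 - 21043) - 9450 = 8314*(-28877) - 9450 = -240083378 - 9450 = -240092828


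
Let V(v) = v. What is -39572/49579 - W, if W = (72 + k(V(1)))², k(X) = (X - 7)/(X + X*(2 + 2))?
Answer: -6214031264/1239475 ≈ -5013.4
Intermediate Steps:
k(X) = (-7 + X)/(5*X) (k(X) = (-7 + X)/(X + X*4) = (-7 + X)/(X + 4*X) = (-7 + X)/((5*X)) = (-7 + X)*(1/(5*X)) = (-7 + X)/(5*X))
W = 125316/25 (W = (72 + (⅕)*(-7 + 1)/1)² = (72 + (⅕)*1*(-6))² = (72 - 6/5)² = (354/5)² = 125316/25 ≈ 5012.6)
-39572/49579 - W = -39572/49579 - 1*125316/25 = -39572*1/49579 - 125316/25 = -39572/49579 - 125316/25 = -6214031264/1239475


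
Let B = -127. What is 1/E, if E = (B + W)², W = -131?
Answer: 1/66564 ≈ 1.5023e-5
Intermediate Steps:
E = 66564 (E = (-127 - 131)² = (-258)² = 66564)
1/E = 1/66564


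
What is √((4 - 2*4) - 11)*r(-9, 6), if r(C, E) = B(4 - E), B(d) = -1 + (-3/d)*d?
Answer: -4*I*√15 ≈ -15.492*I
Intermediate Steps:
B(d) = -4 (B(d) = -1 - 3 = -4)
r(C, E) = -4
√((4 - 2*4) - 11)*r(-9, 6) = √((4 - 2*4) - 11)*(-4) = √((4 - 8) - 11)*(-4) = √(-4 - 11)*(-4) = √(-15)*(-4) = (I*√15)*(-4) = -4*I*√15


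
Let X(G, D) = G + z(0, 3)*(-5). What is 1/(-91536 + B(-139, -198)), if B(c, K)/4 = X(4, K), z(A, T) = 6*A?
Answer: -1/91520 ≈ -1.0927e-5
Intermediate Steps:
X(G, D) = G (X(G, D) = G + (6*0)*(-5) = G + 0*(-5) = G + 0 = G)
B(c, K) = 16 (B(c, K) = 4*4 = 16)
1/(-91536 + B(-139, -198)) = 1/(-91536 + 16) = 1/(-91520) = -1/91520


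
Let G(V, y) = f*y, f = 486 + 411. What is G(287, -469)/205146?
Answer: -140231/68382 ≈ -2.0507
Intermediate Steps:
f = 897
G(V, y) = 897*y
G(287, -469)/205146 = (897*(-469))/205146 = -420693*1/205146 = -140231/68382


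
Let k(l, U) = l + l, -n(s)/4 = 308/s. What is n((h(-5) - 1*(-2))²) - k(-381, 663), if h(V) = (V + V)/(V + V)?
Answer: 5626/9 ≈ 625.11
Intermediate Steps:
h(V) = 1 (h(V) = (2*V)/((2*V)) = (2*V)*(1/(2*V)) = 1)
n(s) = -1232/s
k(l, U) = 2*l
n((h(-5) - 1*(-2))²) - k(-381, 663) = -1232/(1 - 1*(-2))² - 2*(-381) = -1232/(1 + 2)² - 1*(-762) = -1232/(3²) + 762 = -1232/9 + 762 = 5626/9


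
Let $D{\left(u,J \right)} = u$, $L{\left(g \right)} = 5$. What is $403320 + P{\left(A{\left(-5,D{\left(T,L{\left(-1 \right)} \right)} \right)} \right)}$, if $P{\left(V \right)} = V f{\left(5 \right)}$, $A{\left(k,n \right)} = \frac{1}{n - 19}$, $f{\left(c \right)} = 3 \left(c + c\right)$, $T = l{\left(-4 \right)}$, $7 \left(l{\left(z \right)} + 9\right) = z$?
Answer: $\frac{8066379}{20} \approx 4.0332 \cdot 10^{5}$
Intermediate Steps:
$l{\left(z \right)} = -9 + \frac{z}{7}$
$T = - \frac{67}{7}$ ($T = -9 + \frac{1}{7} \left(-4\right) = -9 - \frac{4}{7} = - \frac{67}{7} \approx -9.5714$)
$f{\left(c \right)} = 6 c$ ($f{\left(c \right)} = 3 \cdot 2 c = 6 c$)
$A{\left(k,n \right)} = \frac{1}{-19 + n}$
$P{\left(V \right)} = 30 V$ ($P{\left(V \right)} = V 6 \cdot 5 = V 30 = 30 V$)
$403320 + P{\left(A{\left(-5,D{\left(T,L{\left(-1 \right)} \right)} \right)} \right)} = 403320 + \frac{30}{-19 - \frac{67}{7}} = 403320 + \frac{30}{- \frac{200}{7}} = 403320 + 30 \left(- \frac{7}{200}\right) = 403320 - \frac{21}{20} = \frac{8066379}{20}$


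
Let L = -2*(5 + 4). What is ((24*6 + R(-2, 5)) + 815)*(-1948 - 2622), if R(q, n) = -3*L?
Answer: -4629410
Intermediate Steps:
L = -18 (L = -2*9 = -18)
R(q, n) = 54 (R(q, n) = -3*(-18) = 54)
((24*6 + R(-2, 5)) + 815)*(-1948 - 2622) = ((24*6 + 54) + 815)*(-1948 - 2622) = ((144 + 54) + 815)*(-4570) = (198 + 815)*(-4570) = 1013*(-4570) = -4629410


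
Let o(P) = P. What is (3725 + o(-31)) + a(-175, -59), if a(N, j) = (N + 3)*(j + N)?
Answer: 43942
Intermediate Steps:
a(N, j) = (3 + N)*(N + j)
(3725 + o(-31)) + a(-175, -59) = (3725 - 31) + ((-175)**2 + 3*(-175) + 3*(-59) - 175*(-59)) = 3694 + (30625 - 525 - 177 + 10325) = 3694 + 40248 = 43942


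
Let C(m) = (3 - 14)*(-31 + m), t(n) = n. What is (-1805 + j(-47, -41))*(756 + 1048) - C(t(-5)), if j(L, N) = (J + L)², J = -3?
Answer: 1253384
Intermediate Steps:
j(L, N) = (-3 + L)²
C(m) = 341 - 11*m (C(m) = -11*(-31 + m) = 341 - 11*m)
(-1805 + j(-47, -41))*(756 + 1048) - C(t(-5)) = (-1805 + (-3 - 47)²)*(756 + 1048) - (341 - 11*(-5)) = (-1805 + (-50)²)*1804 - (341 + 55) = (-1805 + 2500)*1804 - 1*396 = 695*1804 - 396 = 1253780 - 396 = 1253384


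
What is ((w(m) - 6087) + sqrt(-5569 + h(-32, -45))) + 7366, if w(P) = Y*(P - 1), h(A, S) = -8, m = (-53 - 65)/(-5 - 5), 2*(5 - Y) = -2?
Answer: 6719/5 + 13*I*sqrt(33) ≈ 1343.8 + 74.679*I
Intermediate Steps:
Y = 6 (Y = 5 - 1/2*(-2) = 5 + 1 = 6)
m = 59/5 (m = -118/(-10) = -118*(-1/10) = 59/5 ≈ 11.800)
w(P) = -6 + 6*P (w(P) = 6*(P - 1) = 6*(-1 + P) = -6 + 6*P)
((w(m) - 6087) + sqrt(-5569 + h(-32, -45))) + 7366 = (((-6 + 6*(59/5)) - 6087) + sqrt(-5569 - 8)) + 7366 = (((-6 + 354/5) - 6087) + sqrt(-5577)) + 7366 = ((324/5 - 6087) + 13*I*sqrt(33)) + 7366 = (-30111/5 + 13*I*sqrt(33)) + 7366 = 6719/5 + 13*I*sqrt(33)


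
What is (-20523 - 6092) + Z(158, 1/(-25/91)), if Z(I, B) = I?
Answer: -26457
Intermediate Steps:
(-20523 - 6092) + Z(158, 1/(-25/91)) = (-20523 - 6092) + 158 = -26615 + 158 = -26457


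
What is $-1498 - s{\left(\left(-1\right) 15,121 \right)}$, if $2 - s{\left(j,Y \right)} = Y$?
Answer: $-1379$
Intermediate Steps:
$s{\left(j,Y \right)} = 2 - Y$
$-1498 - s{\left(\left(-1\right) 15,121 \right)} = -1498 - \left(2 - 121\right) = -1498 - -119 = -1498 + 119 = -1379$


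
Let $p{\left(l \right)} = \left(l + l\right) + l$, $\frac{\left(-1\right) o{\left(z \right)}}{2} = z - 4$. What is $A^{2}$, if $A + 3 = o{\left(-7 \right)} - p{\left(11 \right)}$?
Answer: $196$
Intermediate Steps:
$o{\left(z \right)} = 8 - 2 z$ ($o{\left(z \right)} = - 2 \left(z - 4\right) = - 2 \left(-4 + z\right) = 8 - 2 z$)
$p{\left(l \right)} = 3 l$ ($p{\left(l \right)} = 2 l + l = 3 l$)
$A = -14$ ($A = -3 + \left(\left(8 - -14\right) - 3 \cdot 11\right) = -3 + \left(\left(8 + 14\right) - 33\right) = -3 + \left(22 - 33\right) = -3 - 11 = -14$)
$A^{2} = \left(-14\right)^{2} = 196$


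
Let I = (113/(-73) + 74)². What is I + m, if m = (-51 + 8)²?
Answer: 37826842/5329 ≈ 7098.3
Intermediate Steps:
I = 27973521/5329 (I = (113*(-1/73) + 74)² = (-113/73 + 74)² = (5289/73)² = 27973521/5329 ≈ 5249.3)
m = 1849 (m = (-43)² = 1849)
I + m = 27973521/5329 + 1849 = 37826842/5329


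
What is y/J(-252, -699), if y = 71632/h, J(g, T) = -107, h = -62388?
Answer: 17908/1668879 ≈ 0.010731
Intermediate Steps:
y = -17908/15597 (y = 71632/(-62388) = 71632*(-1/62388) = -17908/15597 ≈ -1.1482)
y/J(-252, -699) = -17908/15597/(-107) = -17908/15597*(-1/107) = 17908/1668879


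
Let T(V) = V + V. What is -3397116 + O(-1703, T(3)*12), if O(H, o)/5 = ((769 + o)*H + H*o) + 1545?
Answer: -11163586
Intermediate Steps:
T(V) = 2*V
O(H, o) = 7725 + 5*H*o + 5*H*(769 + o) (O(H, o) = 5*(((769 + o)*H + H*o) + 1545) = 5*((H*(769 + o) + H*o) + 1545) = 5*((H*o + H*(769 + o)) + 1545) = 5*(1545 + H*o + H*(769 + o)) = 7725 + 5*H*o + 5*H*(769 + o))
-3397116 + O(-1703, T(3)*12) = -3397116 + (7725 + 3845*(-1703) + 10*(-1703)*((2*3)*12)) = -3397116 + (7725 - 6548035 + 10*(-1703)*(6*12)) = -3397116 + (7725 - 6548035 + 10*(-1703)*72) = -3397116 + (7725 - 6548035 - 1226160) = -3397116 - 7766470 = -11163586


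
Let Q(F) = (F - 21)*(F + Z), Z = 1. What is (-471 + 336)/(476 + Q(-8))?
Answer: -135/679 ≈ -0.19882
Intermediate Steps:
Q(F) = (1 + F)*(-21 + F) (Q(F) = (F - 21)*(F + 1) = (-21 + F)*(1 + F) = (1 + F)*(-21 + F))
(-471 + 336)/(476 + Q(-8)) = (-471 + 336)/(476 + (-21 + (-8)² - 20*(-8))) = -135/(476 + (-21 + 64 + 160)) = -135/(476 + 203) = -135/679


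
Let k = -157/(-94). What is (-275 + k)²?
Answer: 660130249/8836 ≈ 74709.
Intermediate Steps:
k = 157/94 (k = -157*(-1/94) = 157/94 ≈ 1.6702)
(-275 + k)² = (-275 + 157/94)² = (-25693/94)² = 660130249/8836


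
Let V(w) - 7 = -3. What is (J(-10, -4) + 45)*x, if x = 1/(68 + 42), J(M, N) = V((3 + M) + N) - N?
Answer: 53/110 ≈ 0.48182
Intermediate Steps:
V(w) = 4 (V(w) = 7 - 3 = 4)
J(M, N) = 4 - N
x = 1/110 ≈ 0.0090909
(J(-10, -4) + 45)*x = ((4 - 1*(-4)) + 45)*(1/110) = ((4 + 4) + 45)*(1/110) = (8 + 45)*(1/110) = 53*(1/110) = 53/110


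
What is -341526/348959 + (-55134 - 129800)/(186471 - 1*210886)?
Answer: 56196026416/8519833985 ≈ 6.5959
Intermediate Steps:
-341526/348959 + (-55134 - 129800)/(186471 - 1*210886) = -341526*1/348959 - 184934/(186471 - 210886) = -341526/348959 - 184934/(-24415) = -341526/348959 - 184934*(-1/24415) = -341526/348959 + 184934/24415 = 56196026416/8519833985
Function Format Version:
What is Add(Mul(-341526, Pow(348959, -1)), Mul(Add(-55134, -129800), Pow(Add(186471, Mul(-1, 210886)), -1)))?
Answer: Rational(56196026416, 8519833985) ≈ 6.5959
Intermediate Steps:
Add(Mul(-341526, Pow(348959, -1)), Mul(Add(-55134, -129800), Pow(Add(186471, Mul(-1, 210886)), -1))) = Add(Mul(-341526, Rational(1, 348959)), Mul(-184934, Pow(Add(186471, -210886), -1))) = Add(Rational(-341526, 348959), Mul(-184934, Pow(-24415, -1))) = Add(Rational(-341526, 348959), Mul(-184934, Rational(-1, 24415))) = Add(Rational(-341526, 348959), Rational(184934, 24415)) = Rational(56196026416, 8519833985)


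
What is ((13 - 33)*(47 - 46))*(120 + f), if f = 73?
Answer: -3860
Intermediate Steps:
((13 - 33)*(47 - 46))*(120 + f) = ((13 - 33)*(47 - 46))*(120 + 73) = -20*1*193 = -20*193 = -3860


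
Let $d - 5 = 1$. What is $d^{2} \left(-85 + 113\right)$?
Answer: $1008$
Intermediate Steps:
$d = 6$ ($d = 5 + 1 = 6$)
$d^{2} \left(-85 + 113\right) = 6^{2} \left(-85 + 113\right) = 36 \cdot 28 = 1008$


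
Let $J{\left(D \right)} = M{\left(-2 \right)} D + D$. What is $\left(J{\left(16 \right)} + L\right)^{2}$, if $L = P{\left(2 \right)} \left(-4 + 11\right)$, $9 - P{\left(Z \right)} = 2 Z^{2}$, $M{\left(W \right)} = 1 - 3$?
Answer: $81$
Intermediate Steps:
$M{\left(W \right)} = -2$
$J{\left(D \right)} = - D$ ($J{\left(D \right)} = - 2 D + D = - D$)
$P{\left(Z \right)} = 9 - 2 Z^{2}$
$L = 7$ ($L = \left(9 - 2 \cdot 2^{2}\right) \left(-4 + 11\right) = \left(9 - 8\right) 7 = 1 \cdot 7 = 7$)
$\left(J{\left(16 \right)} + L\right)^{2} = \left(\left(-1\right) 16 + 7\right)^{2} = \left(-16 + 7\right)^{2} = \left(-9\right)^{2} = 81$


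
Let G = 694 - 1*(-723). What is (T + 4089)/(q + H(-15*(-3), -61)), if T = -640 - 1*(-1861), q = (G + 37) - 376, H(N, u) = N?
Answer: 5310/1123 ≈ 4.7284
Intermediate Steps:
G = 1417 (G = 694 + 723 = 1417)
q = 1078 (q = (1417 + 37) - 376 = 1454 - 376 = 1078)
T = 1221 (T = -640 + 1861 = 1221)
(T + 4089)/(q + H(-15*(-3), -61)) = (1221 + 4089)/(1078 - 15*(-3)) = 5310/(1078 + 45) = 5310/1123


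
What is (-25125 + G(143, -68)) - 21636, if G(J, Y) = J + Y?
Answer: -46686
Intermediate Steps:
(-25125 + G(143, -68)) - 21636 = (-25125 + (143 - 68)) - 21636 = (-25125 + 75) - 21636 = -25050 - 21636 = -46686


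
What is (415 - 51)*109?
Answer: 39676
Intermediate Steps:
(415 - 51)*109 = 364*109 = 39676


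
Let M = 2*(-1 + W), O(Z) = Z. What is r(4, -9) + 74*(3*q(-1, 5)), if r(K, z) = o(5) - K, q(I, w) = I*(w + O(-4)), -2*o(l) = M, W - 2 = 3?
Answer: -230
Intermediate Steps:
W = 5 (W = 2 + 3 = 5)
M = 8 (M = 2*(-1 + 5) = 2*4 = 8)
o(l) = -4 (o(l) = -½*8 = -4)
q(I, w) = I*(-4 + w) (q(I, w) = I*(w - 4) = I*(-4 + w))
r(K, z) = -4 - K
r(4, -9) + 74*(3*q(-1, 5)) = (-4 - 1*4) + 74*(3*(-(-4 + 5))) = (-4 - 4) + 74*(3*(-1*1)) = -8 + 74*(3*(-1)) = -8 + 74*(-3) = -8 - 222 = -230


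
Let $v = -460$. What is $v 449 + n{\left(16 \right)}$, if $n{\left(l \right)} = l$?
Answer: $-206524$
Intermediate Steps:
$v 449 + n{\left(16 \right)} = \left(-460\right) 449 + 16 = -206540 + 16 = -206524$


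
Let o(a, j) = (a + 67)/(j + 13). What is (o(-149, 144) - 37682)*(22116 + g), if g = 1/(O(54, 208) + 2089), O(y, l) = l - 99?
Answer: -143795037957582/172543 ≈ -8.3339e+8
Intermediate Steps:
O(y, l) = -99 + l
o(a, j) = (67 + a)/(13 + j)
g = 1/2198 (g = 1/((-99 + 208) + 2089) = 1/(109 + 2089) = 1/2198 ≈ 0.00045496)
(o(-149, 144) - 37682)*(22116 + g) = ((67 - 149)/(13 + 144) - 37682)*(22116 + 1/2198) = (-82/157 - 37682)*(48610969/2198) = -5916156/157*48610969/2198 = -143795037957582/172543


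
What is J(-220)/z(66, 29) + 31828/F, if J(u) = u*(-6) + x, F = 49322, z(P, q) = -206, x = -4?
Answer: -14587796/2540083 ≈ -5.7430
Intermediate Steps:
J(u) = -4 - 6*u (J(u) = u*(-6) - 4 = -6*u - 4 = -4 - 6*u)
J(-220)/z(66, 29) + 31828/F = (-4 - 6*(-220))/(-206) + 31828/49322 = (-4 + 1320)*(-1/206) + 31828*(1/49322) = 1316*(-1/206) + 15914/24661 = -658/103 + 15914/24661 = -14587796/2540083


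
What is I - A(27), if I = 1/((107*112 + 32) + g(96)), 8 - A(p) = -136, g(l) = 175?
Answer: -1755503/12191 ≈ -144.00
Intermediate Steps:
A(p) = 144 (A(p) = 8 - 1*(-136) = 8 + 136 = 144)
I = 1/12191 (I = 1/((107*112 + 32) + 175) = 1/((11984 + 32) + 175) = 1/(12016 + 175) = 1/12191 ≈ 8.2028e-5)
I - A(27) = 1/12191 - 1*144 = 1/12191 - 144 = -1755503/12191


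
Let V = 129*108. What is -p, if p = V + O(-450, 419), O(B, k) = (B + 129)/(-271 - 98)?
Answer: -1713743/123 ≈ -13933.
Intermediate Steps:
V = 13932
O(B, k) = -43/123 - B/369 (O(B, k) = (129 + B)/(-369) = (129 + B)*(-1/369) = -43/123 - B/369)
p = 1713743/123 (p = 13932 + (-43/123 - 1/369*(-450)) = 13932 + (-43/123 + 50/41) = 13932 + 107/123 = 1713743/123 ≈ 13933.)
-p = -1*1713743/123 = -1713743/123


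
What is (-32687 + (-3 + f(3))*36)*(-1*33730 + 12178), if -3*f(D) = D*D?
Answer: 709125456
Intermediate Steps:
f(D) = -D²/3 (f(D) = -D*D/3 = -D²/3)
(-32687 + (-3 + f(3))*36)*(-1*33730 + 12178) = (-32687 + (-3 - ⅓*3²)*36)*(-1*33730 + 12178) = (-32687 + (-3 - ⅓*9)*36)*(-33730 + 12178) = (-32687 + (-3 - 3)*36)*(-21552) = (-32687 - 6*36)*(-21552) = (-32687 - 216)*(-21552) = -32903*(-21552) = 709125456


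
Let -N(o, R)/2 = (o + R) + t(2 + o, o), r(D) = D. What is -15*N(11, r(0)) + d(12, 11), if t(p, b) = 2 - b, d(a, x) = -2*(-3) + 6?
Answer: 72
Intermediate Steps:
d(a, x) = 12 (d(a, x) = 6 + 6 = 12)
N(o, R) = -4 - 2*R (N(o, R) = -2*((o + R) + (2 - o)) = -2*((R + o) + (2 - o)) = -2*(2 + R) = -4 - 2*R)
-15*N(11, r(0)) + d(12, 11) = -15*(-4 - 2*0) + 12 = -15*(-4 + 0) + 12 = -15*(-4) + 12 = 60 + 12 = 72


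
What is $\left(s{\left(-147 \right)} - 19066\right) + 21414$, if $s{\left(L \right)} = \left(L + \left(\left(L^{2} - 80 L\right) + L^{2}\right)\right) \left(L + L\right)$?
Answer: $-16117966$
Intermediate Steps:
$s{\left(L \right)} = 2 L \left(- 79 L + 2 L^{2}\right)$ ($s{\left(L \right)} = \left(L + \left(- 80 L + 2 L^{2}\right)\right) 2 L = \left(- 79 L + 2 L^{2}\right) 2 L = 2 L \left(- 79 L + 2 L^{2}\right)$)
$\left(s{\left(-147 \right)} - 19066\right) + 21414 = \left(\left(-147\right)^{2} \left(-158 + 4 \left(-147\right)\right) - 19066\right) + 21414 = \left(21609 \left(-158 - 588\right) - 19066\right) + 21414 = \left(21609 \left(-746\right) - 19066\right) + 21414 = \left(-16120314 - 19066\right) + 21414 = -16139380 + 21414 = -16117966$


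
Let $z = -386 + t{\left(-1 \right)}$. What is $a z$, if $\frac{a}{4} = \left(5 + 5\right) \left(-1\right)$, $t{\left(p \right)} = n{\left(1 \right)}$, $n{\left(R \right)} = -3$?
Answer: $15560$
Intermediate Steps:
$t{\left(p \right)} = -3$
$z = -389$ ($z = -386 - 3 = -389$)
$a = -40$ ($a = 4 \left(5 + 5\right) \left(-1\right) = 4 \cdot 10 \left(-1\right) = 4 \left(-10\right) = -40$)
$a z = \left(-40\right) \left(-389\right) = 15560$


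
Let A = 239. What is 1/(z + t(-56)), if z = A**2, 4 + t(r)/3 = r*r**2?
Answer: -1/469739 ≈ -2.1288e-6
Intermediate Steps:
t(r) = -12 + 3*r**3 (t(r) = -12 + 3*(r*r**2) = -12 + 3*r**3)
z = 57121 (z = 239**2 = 57121)
1/(z + t(-56)) = 1/(57121 + (-12 + 3*(-56)**3)) = 1/(57121 + (-12 + 3*(-175616))) = 1/(57121 + (-12 - 526848)) = 1/(57121 - 526860) = 1/(-469739) = -1/469739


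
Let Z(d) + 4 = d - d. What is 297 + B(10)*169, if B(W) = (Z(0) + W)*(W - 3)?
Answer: 7395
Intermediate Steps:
Z(d) = -4 (Z(d) = -4 + (d - d) = -4 + 0 = -4)
B(W) = (-4 + W)*(-3 + W) (B(W) = (-4 + W)*(W - 3) = (-4 + W)*(-3 + W))
297 + B(10)*169 = 297 + (12 + 10² - 7*10)*169 = 297 + (12 + 100 - 70)*169 = 297 + 42*169 = 297 + 7098 = 7395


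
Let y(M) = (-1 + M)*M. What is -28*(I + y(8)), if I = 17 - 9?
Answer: -1792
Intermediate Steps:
y(M) = M*(-1 + M)
I = 8
-28*(I + y(8)) = -28*(8 + 8*(-1 + 8)) = -28*(8 + 8*7) = -28*(8 + 56) = -28*64 = -1792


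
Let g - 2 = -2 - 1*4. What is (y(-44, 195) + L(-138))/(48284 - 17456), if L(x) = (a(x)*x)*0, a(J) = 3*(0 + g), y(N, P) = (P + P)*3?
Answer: 195/5138 ≈ 0.037952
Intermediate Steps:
g = -4 (g = 2 + (-2 - 1*4) = 2 + (-2 - 4) = 2 - 6 = -4)
y(N, P) = 6*P (y(N, P) = (2*P)*3 = 6*P)
a(J) = -12 (a(J) = 3*(0 - 4) = 3*(-4) = -12)
L(x) = 0 (L(x) = -12*x*0 = 0)
(y(-44, 195) + L(-138))/(48284 - 17456) = (6*195 + 0)/(48284 - 17456) = (1170 + 0)/30828 = 1170*(1/30828) = 195/5138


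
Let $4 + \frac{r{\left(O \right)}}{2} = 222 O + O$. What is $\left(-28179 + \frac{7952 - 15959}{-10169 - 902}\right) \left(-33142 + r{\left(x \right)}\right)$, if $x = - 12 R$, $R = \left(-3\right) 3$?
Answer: $- \frac{4685040840636}{11071} \approx -4.2318 \cdot 10^{8}$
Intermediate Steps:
$R = -9$
$x = 108$ ($x = \left(-12\right) \left(-9\right) = 108$)
$r{\left(O \right)} = -8 + 446 O$ ($r{\left(O \right)} = -8 + 2 \left(222 O + O\right) = -8 + 2 \cdot 223 O = -8 + 446 O$)
$\left(-28179 + \frac{7952 - 15959}{-10169 - 902}\right) \left(-33142 + r{\left(x \right)}\right) = \left(-28179 + \frac{7952 - 15959}{-10169 - 902}\right) \left(-33142 + \left(-8 + 446 \cdot 108\right)\right) = \left(-28179 - \frac{8007}{-11071}\right) \left(-33142 + \left(-8 + 48168\right)\right) = \left(-28179 - - \frac{8007}{11071}\right) \left(-33142 + 48160\right) = \left(-28179 + \frac{8007}{11071}\right) 15018 = \left(- \frac{311961702}{11071}\right) 15018 = - \frac{4685040840636}{11071}$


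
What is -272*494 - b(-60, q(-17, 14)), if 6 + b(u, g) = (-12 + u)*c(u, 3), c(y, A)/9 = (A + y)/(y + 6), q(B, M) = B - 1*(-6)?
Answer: -133678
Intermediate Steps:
q(B, M) = 6 + B (q(B, M) = B + 6 = 6 + B)
c(y, A) = 9*(A + y)/(6 + y) (c(y, A) = 9*((A + y)/(y + 6)) = 9*((A + y)/(6 + y)) = 9*(A + y)/(6 + y))
b(u, g) = -6 + 9*(-12 + u)*(3 + u)/(6 + u) (b(u, g) = -6 + (-12 + u)*(9*(3 + u)/(6 + u)) = -6 + 9*(-12 + u)*(3 + u)/(6 + u))
-272*494 - b(-60, q(-17, 14)) = -272*494 - 3*(-120 - 29*(-60) + 3*(-60)²)/(6 - 60) = -134368 - 3*(-120 + 1740 + 3*3600)/(-54) = -134368 - 3*(-1)*(-120 + 1740 + 10800)/54 = -134368 - 3*(-1)*12420/54 = -134368 - 1*(-690) = -134368 + 690 = -133678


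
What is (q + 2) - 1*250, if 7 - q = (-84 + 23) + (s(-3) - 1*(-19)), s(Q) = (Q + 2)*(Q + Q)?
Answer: -205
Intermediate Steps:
s(Q) = 2*Q*(2 + Q) (s(Q) = (2 + Q)*(2*Q) = 2*Q*(2 + Q))
q = 43 (q = 7 - ((-84 + 23) + (2*(-3)*(2 - 3) - 1*(-19))) = 7 - (-61 + (2*(-3)*(-1) + 19)) = 7 - (-61 + (6 + 19)) = 7 - (-61 + 25) = 7 - 1*(-36) = 7 + 36 = 43)
(q + 2) - 1*250 = (43 + 2) - 1*250 = 45 - 250 = -205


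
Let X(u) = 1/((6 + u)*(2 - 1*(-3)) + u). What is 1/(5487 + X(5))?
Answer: 60/329221 ≈ 0.00018225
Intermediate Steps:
X(u) = 1/(30 + 6*u) (X(u) = 1/((6 + u)*(2 + 3) + u) = 1/((6 + u)*5 + u) = 1/((30 + 5*u) + u) = 1/(30 + 6*u))
1/(5487 + X(5)) = 1/(5487 + 1/(6*(5 + 5))) = 1/(5487 + (⅙)/10) = 1/(5487 + (⅙)*(⅒)) = 1/(5487 + 1/60) = 1/(329221/60) = 60/329221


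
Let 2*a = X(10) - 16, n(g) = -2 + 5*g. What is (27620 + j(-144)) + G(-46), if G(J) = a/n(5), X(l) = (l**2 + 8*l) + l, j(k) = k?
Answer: 632035/23 ≈ 27480.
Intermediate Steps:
X(l) = l**2 + 9*l
a = 87 (a = (10*(9 + 10) - 16)/2 = (10*19 - 16)/2 = (190 - 16)/2 = (1/2)*174 = 87)
G(J) = 87/23 (G(J) = 87/(-2 + 5*5) = 87/(-2 + 25) = 87/23)
(27620 + j(-144)) + G(-46) = (27620 - 144) + 87/23 = 27476 + 87/23 = 632035/23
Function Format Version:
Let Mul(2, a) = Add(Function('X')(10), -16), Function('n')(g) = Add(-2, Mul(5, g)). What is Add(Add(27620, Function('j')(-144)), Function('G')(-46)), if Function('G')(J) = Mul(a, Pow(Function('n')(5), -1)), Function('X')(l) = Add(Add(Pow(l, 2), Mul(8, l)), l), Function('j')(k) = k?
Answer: Rational(632035, 23) ≈ 27480.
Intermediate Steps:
Function('X')(l) = Add(Pow(l, 2), Mul(9, l))
a = 87 (a = Mul(Rational(1, 2), Add(Mul(10, Add(9, 10)), -16)) = Mul(Rational(1, 2), Add(Mul(10, 19), -16)) = Mul(Rational(1, 2), Add(190, -16)) = Mul(Rational(1, 2), 174) = 87)
Function('G')(J) = Rational(87, 23) (Function('G')(J) = Mul(87, Pow(Add(-2, Mul(5, 5)), -1)) = Mul(87, Pow(Add(-2, 25), -1)) = Mul(87, Pow(23, -1)) = Mul(87, Rational(1, 23)) = Rational(87, 23))
Add(Add(27620, Function('j')(-144)), Function('G')(-46)) = Add(Add(27620, -144), Rational(87, 23)) = Add(27476, Rational(87, 23)) = Rational(632035, 23)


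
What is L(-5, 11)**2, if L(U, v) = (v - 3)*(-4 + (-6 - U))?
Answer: 1600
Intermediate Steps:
L(U, v) = (-10 - U)*(-3 + v) (L(U, v) = (-3 + v)*(-10 - U) = (-10 - U)*(-3 + v))
L(-5, 11)**2 = (30 - 10*11 + 3*(-5) - 1*(-5)*11)**2 = (30 - 110 - 15 + 55)**2 = (-40)**2 = 1600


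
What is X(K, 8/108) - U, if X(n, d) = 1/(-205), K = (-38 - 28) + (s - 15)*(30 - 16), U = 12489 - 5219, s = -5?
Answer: -1490351/205 ≈ -7270.0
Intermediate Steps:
U = 7270
K = -346 (K = (-38 - 28) + (-5 - 15)*(30 - 16) = -66 - 20*14 = -66 - 280 = -346)
X(n, d) = -1/205
X(K, 8/108) - U = -1/205 - 1*7270 = -1/205 - 7270 = -1490351/205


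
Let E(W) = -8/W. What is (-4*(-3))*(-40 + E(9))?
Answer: -1472/3 ≈ -490.67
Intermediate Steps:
(-4*(-3))*(-40 + E(9)) = (-4*(-3))*(-40 - 8/9) = 12*(-40 - 8*1/9) = 12*(-40 - 8/9) = 12*(-368/9) = -1472/3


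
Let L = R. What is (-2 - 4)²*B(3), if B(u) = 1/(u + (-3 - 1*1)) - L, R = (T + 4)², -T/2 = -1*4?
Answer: -5220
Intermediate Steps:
T = 8 (T = -(-2)*4 = -2*(-4) = 8)
R = 144 (R = (8 + 4)² = 12² = 144)
L = 144
B(u) = -144 + 1/(-4 + u) (B(u) = 1/(u + (-3 - 1*1)) - 1*144 = 1/(u + (-3 - 1)) - 144 = 1/(u - 4) - 144 = 1/(-4 + u) - 144 = -144 + 1/(-4 + u))
(-2 - 4)²*B(3) = (-2 - 4)²*((577 - 144*3)/(-4 + 3)) = (-6)²*((577 - 432)/(-1)) = 36*(-1*145) = 36*(-145) = -5220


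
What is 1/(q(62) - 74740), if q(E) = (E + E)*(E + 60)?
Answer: -1/59612 ≈ -1.6775e-5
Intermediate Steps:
q(E) = 2*E*(60 + E) (q(E) = (2*E)*(60 + E) = 2*E*(60 + E))
1/(q(62) - 74740) = 1/(2*62*(60 + 62) - 74740) = 1/(2*62*122 - 74740) = 1/(15128 - 74740) = 1/(-59612) = -1/59612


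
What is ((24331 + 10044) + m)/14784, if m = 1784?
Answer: 12053/4928 ≈ 2.4458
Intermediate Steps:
((24331 + 10044) + m)/14784 = ((24331 + 10044) + 1784)/14784 = (34375 + 1784)*(1/14784) = 36159*(1/14784) = 12053/4928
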